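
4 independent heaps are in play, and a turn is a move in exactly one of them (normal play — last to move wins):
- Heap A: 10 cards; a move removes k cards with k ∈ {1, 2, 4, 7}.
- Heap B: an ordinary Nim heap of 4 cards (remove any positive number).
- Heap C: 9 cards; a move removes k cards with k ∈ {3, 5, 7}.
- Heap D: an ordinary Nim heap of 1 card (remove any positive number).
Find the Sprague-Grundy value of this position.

7

Build the Grundy sequence for heap A with g(k) = mex{g(k−s) : s ∈ {1, 2, 4, 7}, s ≤ k}:
k:     0  1  2  3  4  5  6  7  8  9 10
g(k):  0  1  2  0  1  2  0  1  2  0  1
So g(10) = 1.
Heap B is a plain Nim heap of size 4, so its Grundy value is 4.
Build the Grundy sequence for heap C with g(k) = mex{g(k−s) : s ∈ {3, 5, 7}, s ≤ k}:
k:     0  1  2  3  4  5  6  7  8  9
g(k):  0  0  0  1  1  1  2  2  2  3
So g(9) = 3.
Heap D is a plain Nim heap of size 1, so its Grundy value is 1.
The value of a disjunctive sum is the nim-sum of the parts.
Combined value = 1 XOR 4 XOR 3 XOR 1 = 7.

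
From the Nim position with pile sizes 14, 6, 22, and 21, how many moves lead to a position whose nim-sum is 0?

1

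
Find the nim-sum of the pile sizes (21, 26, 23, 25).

Nim-sum: 21 ⊕ 26 ⊕ 23 ⊕ 25 = 1.

1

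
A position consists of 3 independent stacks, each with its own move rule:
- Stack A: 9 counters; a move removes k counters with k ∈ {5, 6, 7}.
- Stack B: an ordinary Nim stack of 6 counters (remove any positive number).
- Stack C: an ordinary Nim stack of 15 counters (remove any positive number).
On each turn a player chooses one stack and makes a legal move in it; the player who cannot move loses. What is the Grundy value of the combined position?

8

Build the Grundy sequence for stack A with g(k) = mex{g(k−s) : s ∈ {5, 6, 7}, s ≤ k}:
k:     0  1  2  3  4  5  6  7  8  9
g(k):  0  0  0  0  0  1  1  1  1  1
So g(9) = 1.
Stack B is a plain Nim stack of size 6, so its Grundy value is 6.
Stack C is a plain Nim stack of size 15, so its Grundy value is 15.
The value of a disjunctive sum is the nim-sum of the parts.
Combined value = 1 ⊕ 6 ⊕ 15 = 8.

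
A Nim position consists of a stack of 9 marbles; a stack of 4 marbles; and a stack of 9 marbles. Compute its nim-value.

4

Write each in binary and XOR column by column:
  1001  (9)
  0100  (4)
  1001  (9)
  ----
  0100  (4)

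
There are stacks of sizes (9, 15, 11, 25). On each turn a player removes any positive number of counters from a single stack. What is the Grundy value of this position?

In binary:
  01001  (9)
  01111  (15)
  01011  (11)
  11001  (25)
  -----
  10100  (20)

20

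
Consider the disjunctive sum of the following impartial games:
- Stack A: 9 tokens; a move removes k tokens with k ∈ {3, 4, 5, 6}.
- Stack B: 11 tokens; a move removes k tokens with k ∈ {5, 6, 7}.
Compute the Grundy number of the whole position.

For stack A, compute g(0), g(1), … with moves {3, 4, 5, 6}:
k:     0  1  2  3  4  5  6  7  8  9
g(k):  0  0  0  1  1  1  2  2  2  0
So g(9) = 0.
For stack B, compute g(0), g(1), … with moves {5, 6, 7}:
g(0) = mex{} = 0
g(1) = mex{} = 0
g(2) = mex{} = 0
g(3) = mex{} = 0
g(4) = mex{} = 0
g(5) = mex{0} = 1
g(6) = mex{0} = 1
g(7) = mex{0} = 1
g(8) = mex{0} = 1
g(9) = mex{0} = 1
g(10) = mex{0,1} = 2
g(11) = mex{0,1} = 2
So g(11) = 2.
By the Sprague-Grundy theorem, the Grundy value of a sum of independent games is the XOR of the component values.
Combined value = 0 ⊕ 2 = 2.

2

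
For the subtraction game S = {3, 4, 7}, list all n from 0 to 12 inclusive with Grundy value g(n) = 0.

0, 1, 2, 10, 11, 12

Build the Grundy sequence with g(k) = mex{g(k−s) : s ∈ {3, 4, 7}, s ≤ k}:
k:     0  1  2  3  4  5  6  7  8  9 10 11 12
g(k):  0  0  0  1  1  1  2  2  2  3  0  0  0
The P-positions (g = 0) in 0..12 are 0, 1, 2, 10, 11, 12.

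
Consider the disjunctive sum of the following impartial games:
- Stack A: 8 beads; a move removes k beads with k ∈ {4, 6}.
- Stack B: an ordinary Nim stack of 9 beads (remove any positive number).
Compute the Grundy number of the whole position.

11

Build the Grundy sequence for stack A with g(k) = mex{g(k−s) : s ∈ {4, 6}, s ≤ k}:
k:     0  1  2  3  4  5  6  7  8
g(k):  0  0  0  0  1  1  1  1  2
So g(8) = 2.
Stack B is a plain Nim stack of size 9, so its Grundy value is 9.
The value of a disjunctive sum is the nim-sum of the parts.
Combined value = 2 ⊕ 9 = 11.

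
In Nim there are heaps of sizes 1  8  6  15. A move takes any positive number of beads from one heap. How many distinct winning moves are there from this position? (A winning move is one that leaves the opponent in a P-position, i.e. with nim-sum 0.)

Compute the nim-sum pairwise:
1 ⊕ 8 = 9
9 ⊕ 6 = 15
15 ⊕ 15 = 0
The nim-sum is already 0, so every move leaves a nonzero nim-sum — there are no winning moves.

0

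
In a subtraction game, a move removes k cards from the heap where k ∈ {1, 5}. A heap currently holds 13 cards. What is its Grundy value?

1

Grundy values for subtraction set {1, 5}:
k:     0  1  2  3  4  5  6  7  8  9 10 11 12 13
g(k):  0  1  0  1  0  1  0  1  0  1  0  1  0  1
So g(13) = 1.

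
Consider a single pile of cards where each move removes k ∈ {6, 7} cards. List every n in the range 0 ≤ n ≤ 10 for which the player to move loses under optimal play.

Build the Grundy sequence with g(k) = mex{g(k−s) : s ∈ {6, 7}, s ≤ k}:
k:     0  1  2  3  4  5  6  7  8  9 10
g(k):  0  0  0  0  0  0  1  1  1  1  1
The P-positions (g = 0) in 0..10 are 0, 1, 2, 3, 4, 5.

0, 1, 2, 3, 4, 5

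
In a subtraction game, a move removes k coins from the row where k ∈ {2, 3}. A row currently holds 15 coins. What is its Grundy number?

0

Build the Grundy sequence with g(k) = mex{g(k−s) : s ∈ {2, 3}, s ≤ k}:
k:     0  1  2  3  4  5  6  7  8  9 10 11 12 13 14 15
g(k):  0  0  1  1  2  0  0  1  1  2  0  0  1  1  2  0
So g(15) = 0.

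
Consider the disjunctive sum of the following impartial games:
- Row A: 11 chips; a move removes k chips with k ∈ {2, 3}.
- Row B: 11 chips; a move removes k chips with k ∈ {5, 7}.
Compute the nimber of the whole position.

2

For row A, compute g(0), g(1), … with moves {2, 3}:
k:     0  1  2  3  4  5  6  7  8  9 10 11
g(k):  0  0  1  1  2  0  0  1  1  2  0  0
So g(11) = 0.
For row B, compute g(0), g(1), … with moves {5, 7}:
g(0) = mex{} = 0
g(1) = mex{} = 0
g(2) = mex{} = 0
g(3) = mex{} = 0
g(4) = mex{} = 0
g(5) = mex{0} = 1
g(6) = mex{0} = 1
g(7) = mex{0} = 1
g(8) = mex{0} = 1
g(9) = mex{0} = 1
g(10) = mex{0,1} = 2
g(11) = mex{0,1} = 2
So g(11) = 2.
The value of a disjunctive sum is the nim-sum of the parts.
Combined value = 0 XOR 2 = 2.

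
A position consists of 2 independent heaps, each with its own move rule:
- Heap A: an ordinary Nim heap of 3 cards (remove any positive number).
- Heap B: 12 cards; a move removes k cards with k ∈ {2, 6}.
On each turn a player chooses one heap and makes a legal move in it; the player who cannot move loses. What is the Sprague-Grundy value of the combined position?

3

Heap A is a plain Nim heap of size 3, so its Grundy value is 3.
Grundy values for heap B (subtraction set {2, 6}):
g(0) = mex{} = 0
g(1) = mex{} = 0
g(2) = mex{0} = 1
g(3) = mex{0} = 1
g(4) = mex{1} = 0
g(5) = mex{1} = 0
g(6) = mex{0} = 1
g(7) = mex{0} = 1
g(8) = mex{1} = 0
g(9) = mex{1} = 0
g(10) = mex{0} = 1
g(11) = mex{0} = 1
g(12) = mex{1} = 0
So g(12) = 0.
The value of a disjunctive sum is the nim-sum of the parts.
Combined value = 3 XOR 0 = 3.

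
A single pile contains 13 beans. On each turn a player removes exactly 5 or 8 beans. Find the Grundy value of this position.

0

Grundy values for subtraction set {5, 8}:
g(0) = mex{} = 0
g(1) = mex{} = 0
g(2) = mex{} = 0
g(3) = mex{} = 0
g(4) = mex{} = 0
g(5) = mex{0} = 1
g(6) = mex{0} = 1
g(7) = mex{0} = 1
g(8) = mex{0} = 1
g(9) = mex{0} = 1
g(10) = mex{0,1} = 2
g(11) = mex{0,1} = 2
g(12) = mex{0,1} = 2
g(13) = mex{1} = 0
So g(13) = 0.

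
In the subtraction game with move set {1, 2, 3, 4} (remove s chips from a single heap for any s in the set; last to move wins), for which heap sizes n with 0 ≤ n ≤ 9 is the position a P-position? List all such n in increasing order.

0, 5

Grundy values for subtraction set {1, 2, 3, 4}:
k:     0  1  2  3  4  5  6  7  8  9
g(k):  0  1  2  3  4  0  1  2  3  4
The P-positions (g = 0) in 0..9 are 0, 5.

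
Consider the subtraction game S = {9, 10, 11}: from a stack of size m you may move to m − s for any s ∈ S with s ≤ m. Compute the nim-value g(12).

1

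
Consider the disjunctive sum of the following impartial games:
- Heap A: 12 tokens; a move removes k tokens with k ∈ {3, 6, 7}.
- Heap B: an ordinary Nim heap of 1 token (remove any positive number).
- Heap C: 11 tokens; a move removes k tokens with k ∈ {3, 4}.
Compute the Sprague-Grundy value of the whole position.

For heap A, compute g(0), g(1), … with moves {3, 6, 7}:
g(0) = mex{} = 0
g(1) = mex{} = 0
g(2) = mex{} = 0
g(3) = mex{0} = 1
g(4) = mex{0} = 1
g(5) = mex{0} = 1
g(6) = mex{0,1} = 2
g(7) = mex{0,1} = 2
g(8) = mex{0,1} = 2
g(9) = mex{0,1,2} = 3
g(10) = mex{1,2} = 0
g(11) = mex{1,2} = 0
g(12) = mex{1,2,3} = 0
So g(12) = 0.
Heap B is a plain Nim heap of size 1, so its Grundy value is 1.
Build the Grundy sequence for heap C with g(k) = mex{g(k−s) : s ∈ {3, 4}, s ≤ k}:
g(0) = mex{} = 0
g(1) = mex{} = 0
g(2) = mex{} = 0
g(3) = mex{0} = 1
g(4) = mex{0} = 1
g(5) = mex{0} = 1
g(6) = mex{0,1} = 2
g(7) = mex{1} = 0
g(8) = mex{1} = 0
g(9) = mex{1,2} = 0
g(10) = mex{0,2} = 1
g(11) = mex{0} = 1
So g(11) = 1.
By the Sprague-Grundy theorem, the Grundy value of a sum of independent games is the XOR of the component values.
Combined value = 0 XOR 1 XOR 1 = 0.

0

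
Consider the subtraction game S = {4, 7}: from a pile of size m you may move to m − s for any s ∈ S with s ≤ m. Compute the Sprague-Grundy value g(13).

0

Build the Grundy sequence with g(k) = mex{g(k−s) : s ∈ {4, 7}, s ≤ k}:
k:     0  1  2  3  4  5  6  7  8  9 10 11 12 13
g(k):  0  0  0  0  1  1  1  1  2  2  2  0  0  0
So g(13) = 0.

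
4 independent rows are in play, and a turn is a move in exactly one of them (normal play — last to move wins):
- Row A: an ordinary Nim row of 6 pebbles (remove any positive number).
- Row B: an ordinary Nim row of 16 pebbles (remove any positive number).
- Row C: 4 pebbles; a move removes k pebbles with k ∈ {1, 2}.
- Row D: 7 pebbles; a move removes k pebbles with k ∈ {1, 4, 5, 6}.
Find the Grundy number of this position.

20

Row A is a plain Nim row of size 6, so its Grundy value is 6.
Row B is a plain Nim row of size 16, so its Grundy value is 16.
Build the Grundy sequence for row C with g(k) = mex{g(k−s) : s ∈ {1, 2}, s ≤ k}:
k:     0  1  2  3  4
g(k):  0  1  2  0  1
So g(4) = 1.
Grundy values for row D (subtraction set {1, 4, 5, 6}):
k:     0  1  2  3  4  5  6  7
g(k):  0  1  0  1  2  3  2  3
So g(7) = 3.
By the Sprague-Grundy theorem, the Grundy value of a sum of independent games is the XOR of the component values.
Combined value = 6 ⊕ 16 ⊕ 1 ⊕ 3 = 20.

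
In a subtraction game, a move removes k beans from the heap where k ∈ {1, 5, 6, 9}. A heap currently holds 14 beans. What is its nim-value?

Build the Grundy sequence with g(k) = mex{g(k−s) : s ∈ {1, 5, 6, 9}, s ≤ k}:
k:     0  1  2  3  4  5  6  7  8  9 10 11 12 13 14
g(k):  0  1  0  1  0  1  2  3  2  3  2  3  0  1  0
So g(14) = 0.

0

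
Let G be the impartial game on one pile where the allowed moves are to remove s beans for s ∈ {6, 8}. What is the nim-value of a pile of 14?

0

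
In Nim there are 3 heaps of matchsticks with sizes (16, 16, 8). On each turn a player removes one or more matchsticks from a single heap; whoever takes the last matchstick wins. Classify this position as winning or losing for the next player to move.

Nim-sum: 16 XOR 16 XOR 8 = 8.
The nim-sum is 8 ≠ 0, so this is an N-position: the player to move can win.

Winning position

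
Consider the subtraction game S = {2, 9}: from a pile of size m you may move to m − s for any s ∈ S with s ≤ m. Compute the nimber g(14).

1

Build the Grundy sequence with g(k) = mex{g(k−s) : s ∈ {2, 9}, s ≤ k}:
k:     0  1  2  3  4  5  6  7  8  9 10 11 12 13 14
g(k):  0  0  1  1  0  0  1  1  0  2  1  0  0  1  1
So g(14) = 1.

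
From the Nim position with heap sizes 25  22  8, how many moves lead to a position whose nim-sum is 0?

Nim-sum: 25 ⊕ 22 ⊕ 8 = 7.
The overall nim-sum is X = 7. A heap of size p has a winning move iff p XOR X < p (reduce it to p XOR X).
  25: 25 XOR 7 = 30 ≥ 25 — no move.
  22: 22 XOR 7 = 17 < 22 — winning move (to 17).
  8: 8 XOR 7 = 15 ≥ 8 — no move.
That gives 1 winning move.

1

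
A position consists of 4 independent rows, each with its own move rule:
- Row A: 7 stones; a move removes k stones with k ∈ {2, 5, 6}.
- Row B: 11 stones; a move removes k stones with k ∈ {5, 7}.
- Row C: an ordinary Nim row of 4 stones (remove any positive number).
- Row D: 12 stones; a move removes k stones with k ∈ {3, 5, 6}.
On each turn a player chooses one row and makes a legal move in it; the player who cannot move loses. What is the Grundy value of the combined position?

4

Build the Grundy sequence for row A with g(k) = mex{g(k−s) : s ∈ {2, 5, 6}, s ≤ k}:
g(0) = mex{} = 0
g(1) = mex{} = 0
g(2) = mex{0} = 1
g(3) = mex{0} = 1
g(4) = mex{1} = 0
g(5) = mex{0,1} = 2
g(6) = mex{0} = 1
g(7) = mex{0,1,2} = 3
So g(7) = 3.
Grundy values for row B (subtraction set {5, 7}):
g(0) = mex{} = 0
g(1) = mex{} = 0
g(2) = mex{} = 0
g(3) = mex{} = 0
g(4) = mex{} = 0
g(5) = mex{0} = 1
g(6) = mex{0} = 1
g(7) = mex{0} = 1
g(8) = mex{0} = 1
g(9) = mex{0} = 1
g(10) = mex{0,1} = 2
g(11) = mex{0,1} = 2
So g(11) = 2.
Row C is a plain Nim row of size 4, so its Grundy value is 4.
Build the Grundy sequence for row D with g(k) = mex{g(k−s) : s ∈ {3, 5, 6}, s ≤ k}:
g(0) = mex{} = 0
g(1) = mex{} = 0
g(2) = mex{} = 0
g(3) = mex{0} = 1
g(4) = mex{0} = 1
g(5) = mex{0} = 1
g(6) = mex{0,1} = 2
g(7) = mex{0,1} = 2
g(8) = mex{0,1} = 2
g(9) = mex{1,2} = 0
g(10) = mex{1,2} = 0
g(11) = mex{1,2} = 0
g(12) = mex{0,2} = 1
So g(12) = 1.
By the Sprague-Grundy theorem, the Grundy value of a sum of independent games is the XOR of the component values.
Combined value = 3 XOR 2 XOR 4 XOR 1 = 4.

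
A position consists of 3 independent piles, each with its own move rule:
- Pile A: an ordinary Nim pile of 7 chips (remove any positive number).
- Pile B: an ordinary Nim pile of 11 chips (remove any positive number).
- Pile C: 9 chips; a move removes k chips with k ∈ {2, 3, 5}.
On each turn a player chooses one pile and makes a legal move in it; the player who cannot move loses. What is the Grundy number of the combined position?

Pile A is a plain Nim pile of size 7, so its Grundy value is 7.
Pile B is a plain Nim pile of size 11, so its Grundy value is 11.
For pile C, compute g(0), g(1), … with moves {2, 3, 5}:
g(0) = mex{} = 0
g(1) = mex{} = 0
g(2) = mex{0} = 1
g(3) = mex{0} = 1
g(4) = mex{0,1} = 2
g(5) = mex{0,1} = 2
g(6) = mex{0,1,2} = 3
g(7) = mex{1,2} = 0
g(8) = mex{1,2,3} = 0
g(9) = mex{0,2,3} = 1
So g(9) = 1.
By the Sprague-Grundy theorem, the Grundy value of a sum of independent games is the XOR of the component values.
Combined value = 7 XOR 11 XOR 1 = 13.

13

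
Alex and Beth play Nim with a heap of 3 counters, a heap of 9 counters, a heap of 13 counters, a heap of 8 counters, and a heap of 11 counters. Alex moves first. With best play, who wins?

Write each in binary and XOR column by column:
  0011  (3)
  1001  (9)
  1101  (13)
  1000  (8)
  1011  (11)
  ----
  0100  (4)
The nim-sum is 4 ≠ 0, so this is an N-position: the player to move can win; Alex has a winning move.

Alex wins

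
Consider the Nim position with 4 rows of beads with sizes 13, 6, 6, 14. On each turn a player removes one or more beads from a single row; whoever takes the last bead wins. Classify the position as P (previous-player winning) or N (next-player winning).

Compute the nim-sum pairwise:
13 XOR 6 = 11
11 XOR 6 = 13
13 XOR 14 = 3
The nim-sum is 3 ≠ 0, so this is an N-position: the player to move can win.

N-position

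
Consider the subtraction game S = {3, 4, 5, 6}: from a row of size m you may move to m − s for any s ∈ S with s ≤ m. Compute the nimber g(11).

0

Build the Grundy sequence with g(k) = mex{g(k−s) : s ∈ {3, 4, 5, 6}, s ≤ k}:
k:     0  1  2  3  4  5  6  7  8  9 10 11
g(k):  0  0  0  1  1  1  2  2  2  0  0  0
So g(11) = 0.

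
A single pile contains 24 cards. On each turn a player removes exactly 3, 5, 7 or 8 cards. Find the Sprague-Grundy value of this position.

0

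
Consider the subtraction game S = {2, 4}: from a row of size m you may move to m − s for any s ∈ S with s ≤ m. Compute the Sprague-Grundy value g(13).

0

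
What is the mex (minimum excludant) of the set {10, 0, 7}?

0 is in the set but 1 is not, so the mex is 1.

1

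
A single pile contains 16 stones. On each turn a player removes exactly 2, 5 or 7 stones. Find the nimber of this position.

Compute g(0), g(1), … for moves {2, 5, 7}:
k:     0  1  2  3  4  5  6  7  8  9 10 11 12 13 14 15 16
g(k):  0  0  1  1  0  2  1  3  2  2  0  3  1  0  0  1  1
So g(16) = 1.

1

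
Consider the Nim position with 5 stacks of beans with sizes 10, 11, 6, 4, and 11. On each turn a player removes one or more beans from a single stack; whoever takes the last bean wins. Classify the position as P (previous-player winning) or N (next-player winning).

N-position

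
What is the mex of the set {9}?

0 is not in the set, so the mex is 0.

0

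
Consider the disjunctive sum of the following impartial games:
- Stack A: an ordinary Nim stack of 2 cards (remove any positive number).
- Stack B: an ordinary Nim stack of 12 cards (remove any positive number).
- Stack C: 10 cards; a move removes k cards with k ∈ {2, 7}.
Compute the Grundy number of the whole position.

14

Stack A is a plain Nim stack of size 2, so its Grundy value is 2.
Stack B is a plain Nim stack of size 12, so its Grundy value is 12.
Grundy values for stack C (subtraction set {2, 7}):
g(0) = mex{} = 0
g(1) = mex{} = 0
g(2) = mex{0} = 1
g(3) = mex{0} = 1
g(4) = mex{1} = 0
g(5) = mex{1} = 0
g(6) = mex{0} = 1
g(7) = mex{0} = 1
g(8) = mex{0,1} = 2
g(9) = mex{1} = 0
g(10) = mex{1,2} = 0
So g(10) = 0.
By the Sprague-Grundy theorem, the Grundy value of a sum of independent games is the XOR of the component values.
Combined value = 2 ⊕ 12 ⊕ 0 = 14.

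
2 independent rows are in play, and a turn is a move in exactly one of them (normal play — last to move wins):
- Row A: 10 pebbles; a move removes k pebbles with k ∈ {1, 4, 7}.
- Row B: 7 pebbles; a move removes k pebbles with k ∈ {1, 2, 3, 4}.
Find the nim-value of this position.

2

For row A, compute g(0), g(1), … with moves {1, 4, 7}:
k:     0  1  2  3  4  5  6  7  8  9 10
g(k):  0  1  0  1  2  0  1  2  0  1  0
So g(10) = 0.
Build the Grundy sequence for row B with g(k) = mex{g(k−s) : s ∈ {1, 2, 3, 4}, s ≤ k}:
g(0) = mex{} = 0
g(1) = mex{0} = 1
g(2) = mex{0,1} = 2
g(3) = mex{0,1,2} = 3
g(4) = mex{0,1,2,3} = 4
g(5) = mex{1,2,3,4} = 0
g(6) = mex{0,2,3,4} = 1
g(7) = mex{0,1,3,4} = 2
So g(7) = 2.
The value of a disjunctive sum is the nim-sum of the parts.
Combined value = 0 ⊕ 2 = 2.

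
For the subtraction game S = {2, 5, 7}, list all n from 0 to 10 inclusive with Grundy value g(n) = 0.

0, 1, 4, 10

Grundy values for subtraction set {2, 5, 7}:
k:     0  1  2  3  4  5  6  7  8  9 10
g(k):  0  0  1  1  0  2  1  3  2  2  0
The P-positions (g = 0) in 0..10 are 0, 1, 4, 10.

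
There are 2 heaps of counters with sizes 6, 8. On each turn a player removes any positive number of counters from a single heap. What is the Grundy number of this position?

14

Write each in binary and XOR column by column:
  0110  (6)
  1000  (8)
  ----
  1110  (14)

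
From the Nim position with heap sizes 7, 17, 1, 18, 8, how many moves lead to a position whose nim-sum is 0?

Nim-sum: 7 XOR 17 XOR 1 XOR 18 XOR 8 = 13.
The overall nim-sum is X = 13. A heap of size p has a winning move iff p XOR X < p (reduce it to p XOR X).
  7: 7 XOR 13 = 10 ≥ 7 — no move.
  17: 17 XOR 13 = 28 ≥ 17 — no move.
  1: 1 XOR 13 = 12 ≥ 1 — no move.
  18: 18 XOR 13 = 31 ≥ 18 — no move.
  8: 8 XOR 13 = 5 < 8 — winning move (to 5).
That gives 1 winning move.

1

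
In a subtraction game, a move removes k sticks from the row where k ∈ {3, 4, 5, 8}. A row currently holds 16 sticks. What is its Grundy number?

Compute g(0), g(1), … for moves {3, 4, 5, 8}:
k:     0  1  2  3  4  5  6  7  8  9 10 11 12 13 14 15 16
g(k):  0  0  0  1  1  1  2  2  2  3  3  0  0  0  1  1  1
So g(16) = 1.

1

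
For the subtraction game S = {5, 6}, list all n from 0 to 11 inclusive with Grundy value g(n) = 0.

0, 1, 2, 3, 4, 11

Compute g(0), g(1), … for moves {5, 6}:
g(0) = mex{} = 0
g(1) = mex{} = 0
g(2) = mex{} = 0
g(3) = mex{} = 0
g(4) = mex{} = 0
g(5) = mex{0} = 1
g(6) = mex{0} = 1
g(7) = mex{0} = 1
g(8) = mex{0} = 1
g(9) = mex{0} = 1
g(10) = mex{0,1} = 2
g(11) = mex{1} = 0
The P-positions (g = 0) in 0..11 are 0, 1, 2, 3, 4, 11.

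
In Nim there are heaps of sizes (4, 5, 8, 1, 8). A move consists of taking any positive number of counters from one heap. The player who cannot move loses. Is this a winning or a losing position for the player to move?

Losing position

Nim-sum: 4 ⊕ 5 ⊕ 8 ⊕ 1 ⊕ 8 = 0.
The nim-sum is 0, so this is a P-position: the player to move is in a losing position under optimal play.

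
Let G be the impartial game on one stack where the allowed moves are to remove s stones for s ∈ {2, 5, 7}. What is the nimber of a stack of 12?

1

Compute g(0), g(1), … for moves {2, 5, 7}:
k:     0  1  2  3  4  5  6  7  8  9 10 11 12
g(k):  0  0  1  1  0  2  1  3  2  2  0  3  1
So g(12) = 1.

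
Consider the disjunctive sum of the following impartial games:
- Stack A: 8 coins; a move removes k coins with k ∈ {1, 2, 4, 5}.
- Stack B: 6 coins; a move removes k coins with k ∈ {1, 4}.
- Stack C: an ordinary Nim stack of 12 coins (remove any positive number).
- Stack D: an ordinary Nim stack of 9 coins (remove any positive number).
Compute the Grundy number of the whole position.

6

Build the Grundy sequence for stack A with g(k) = mex{g(k−s) : s ∈ {1, 2, 4, 5}, s ≤ k}:
k:     0  1  2  3  4  5  6  7  8
g(k):  0  1  2  0  1  2  0  1  2
So g(8) = 2.
Grundy values for stack B (subtraction set {1, 4}):
k:     0  1  2  3  4  5  6
g(k):  0  1  0  1  2  0  1
So g(6) = 1.
Stack C is a plain Nim stack of size 12, so its Grundy value is 12.
Stack D is a plain Nim stack of size 9, so its Grundy value is 9.
By the Sprague-Grundy theorem, the Grundy value of a sum of independent games is the XOR of the component values.
Combined value = 2 XOR 1 XOR 12 XOR 9 = 6.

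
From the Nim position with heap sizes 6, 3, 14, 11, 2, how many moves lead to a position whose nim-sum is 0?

Nim-sum: 6 XOR 3 XOR 14 XOR 11 XOR 2 = 2.
The overall nim-sum is X = 2. A heap of size p has a winning move iff p XOR X < p (reduce it to p XOR X).
  6: 6 XOR 2 = 4 < 6 — winning move (to 4).
  3: 3 XOR 2 = 1 < 3 — winning move (to 1).
  14: 14 XOR 2 = 12 < 14 — winning move (to 12).
  11: 11 XOR 2 = 9 < 11 — winning move (to 9).
  2: 2 XOR 2 = 0 < 2 — winning move (to 0).
That gives 5 winning moves.

5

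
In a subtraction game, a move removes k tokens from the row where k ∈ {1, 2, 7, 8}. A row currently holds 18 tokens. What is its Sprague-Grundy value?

Build the Grundy sequence with g(k) = mex{g(k−s) : s ∈ {1, 2, 7, 8}, s ≤ k}:
k:     0  1  2  3  4  5  6  7  8  9 10 11 12 13 14 15 16 17 18
g(k):  0  1  2  0  1  2  0  1  2  0  1  2  0  1  2  0  1  2  0
So g(18) = 0.

0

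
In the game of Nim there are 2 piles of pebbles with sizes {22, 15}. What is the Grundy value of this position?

Write each in binary and XOR column by column:
  10110  (22)
  01111  (15)
  -----
  11001  (25)

25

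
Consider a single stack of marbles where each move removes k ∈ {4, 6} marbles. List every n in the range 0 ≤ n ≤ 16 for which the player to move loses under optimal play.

0, 1, 2, 3, 10, 11, 12, 13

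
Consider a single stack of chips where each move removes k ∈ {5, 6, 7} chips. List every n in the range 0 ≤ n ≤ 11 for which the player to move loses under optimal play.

0, 1, 2, 3, 4

Compute g(0), g(1), … for moves {5, 6, 7}:
k:     0  1  2  3  4  5  6  7  8  9 10 11
g(k):  0  0  0  0  0  1  1  1  1  1  2  2
The P-positions (g = 0) in 0..11 are 0, 1, 2, 3, 4.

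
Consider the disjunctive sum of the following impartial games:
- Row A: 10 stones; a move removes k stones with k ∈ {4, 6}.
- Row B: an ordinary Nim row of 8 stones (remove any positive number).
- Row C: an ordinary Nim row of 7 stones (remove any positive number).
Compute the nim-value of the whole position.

15

Build the Grundy sequence for row A with g(k) = mex{g(k−s) : s ∈ {4, 6}, s ≤ k}:
k:     0  1  2  3  4  5  6  7  8  9 10
g(k):  0  0  0  0  1  1  1  1  2  2  0
So g(10) = 0.
Row B is a plain Nim row of size 8, so its Grundy value is 8.
Row C is a plain Nim row of size 7, so its Grundy value is 7.
The value of a disjunctive sum is the nim-sum of the parts.
Combined value = 0 XOR 8 XOR 7 = 15.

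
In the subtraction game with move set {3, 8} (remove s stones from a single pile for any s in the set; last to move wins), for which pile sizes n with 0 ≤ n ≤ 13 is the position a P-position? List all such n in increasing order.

0, 1, 2, 6, 7, 11, 12, 13

Build the Grundy sequence with g(k) = mex{g(k−s) : s ∈ {3, 8}, s ≤ k}:
k:     0  1  2  3  4  5  6  7  8  9 10 11 12 13
g(k):  0  0  0  1  1  1  0  0  2  1  1  0  0  0
The P-positions (g = 0) in 0..13 are 0, 1, 2, 6, 7, 11, 12, 13.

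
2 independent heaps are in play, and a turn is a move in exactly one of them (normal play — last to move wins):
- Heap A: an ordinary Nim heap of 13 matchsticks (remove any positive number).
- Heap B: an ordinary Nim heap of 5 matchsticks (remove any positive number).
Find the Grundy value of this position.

Heap A is a plain Nim heap of size 13, so its Grundy value is 13.
Heap B is a plain Nim heap of size 5, so its Grundy value is 5.
By the Sprague-Grundy theorem, the Grundy value of a sum of independent games is the XOR of the component values.
Combined value = 13 ⊕ 5 = 8.

8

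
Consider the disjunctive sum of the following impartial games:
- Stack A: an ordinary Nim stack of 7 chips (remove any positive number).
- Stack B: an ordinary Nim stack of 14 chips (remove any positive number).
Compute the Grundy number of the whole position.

Stack A is a plain Nim stack of size 7, so its Grundy value is 7.
Stack B is a plain Nim stack of size 14, so its Grundy value is 14.
By the Sprague-Grundy theorem, the Grundy value of a sum of independent games is the XOR of the component values.
Combined value = 7 XOR 14 = 9.

9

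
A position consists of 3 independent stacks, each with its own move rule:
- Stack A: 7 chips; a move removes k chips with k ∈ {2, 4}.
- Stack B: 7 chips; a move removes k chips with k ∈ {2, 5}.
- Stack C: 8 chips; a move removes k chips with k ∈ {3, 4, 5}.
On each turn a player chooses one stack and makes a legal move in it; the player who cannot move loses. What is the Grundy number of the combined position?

0

Build the Grundy sequence for stack A with g(k) = mex{g(k−s) : s ∈ {2, 4}, s ≤ k}:
k:     0  1  2  3  4  5  6  7
g(k):  0  0  1  1  2  2  0  0
So g(7) = 0.
Build the Grundy sequence for stack B with g(k) = mex{g(k−s) : s ∈ {2, 5}, s ≤ k}:
g(0) = mex{} = 0
g(1) = mex{} = 0
g(2) = mex{0} = 1
g(3) = mex{0} = 1
g(4) = mex{1} = 0
g(5) = mex{0,1} = 2
g(6) = mex{0} = 1
g(7) = mex{1,2} = 0
So g(7) = 0.
Build the Grundy sequence for stack C with g(k) = mex{g(k−s) : s ∈ {3, 4, 5}, s ≤ k}:
k:     0  1  2  3  4  5  6  7  8
g(k):  0  0  0  1  1  1  2  2  0
So g(8) = 0.
The value of a disjunctive sum is the nim-sum of the parts.
Combined value = 0 XOR 0 XOR 0 = 0.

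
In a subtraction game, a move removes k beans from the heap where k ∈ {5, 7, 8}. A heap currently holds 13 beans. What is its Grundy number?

0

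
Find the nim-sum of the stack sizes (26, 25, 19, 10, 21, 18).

Compute the nim-sum pairwise:
26 ^ 25 = 3
3 ^ 19 = 16
16 ^ 10 = 26
26 ^ 21 = 15
15 ^ 18 = 29

29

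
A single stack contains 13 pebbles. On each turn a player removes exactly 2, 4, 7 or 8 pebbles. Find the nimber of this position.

Grundy values for subtraction set {2, 4, 7, 8}:
k:     0  1  2  3  4  5  6  7  8  9 10 11 12 13
g(k):  0  0  1  1  2  2  0  3  1  4  2  0  0  1
So g(13) = 1.

1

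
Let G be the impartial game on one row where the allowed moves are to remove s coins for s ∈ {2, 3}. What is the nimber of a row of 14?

2

Build the Grundy sequence with g(k) = mex{g(k−s) : s ∈ {2, 3}, s ≤ k}:
g(0) = mex{} = 0
g(1) = mex{} = 0
g(2) = mex{0} = 1
g(3) = mex{0} = 1
g(4) = mex{0,1} = 2
g(5) = mex{1} = 0
g(6) = mex{1,2} = 0
g(7) = mex{0,2} = 1
g(8) = mex{0} = 1
g(9) = mex{0,1} = 2
g(10) = mex{1} = 0
g(11) = mex{1,2} = 0
g(12) = mex{0,2} = 1
g(13) = mex{0} = 1
g(14) = mex{0,1} = 2
So g(14) = 2.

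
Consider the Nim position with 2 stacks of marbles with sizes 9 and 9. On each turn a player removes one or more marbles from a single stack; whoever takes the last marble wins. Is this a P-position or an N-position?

Compute the nim-sum pairwise:
9 XOR 9 = 0
The nim-sum is 0, so this is a P-position: the player to move is in a losing position under optimal play.

P-position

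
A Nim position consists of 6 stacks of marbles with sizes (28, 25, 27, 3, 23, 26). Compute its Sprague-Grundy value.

Compute the nim-sum pairwise:
28 XOR 25 = 5
5 XOR 27 = 30
30 XOR 3 = 29
29 XOR 23 = 10
10 XOR 26 = 16

16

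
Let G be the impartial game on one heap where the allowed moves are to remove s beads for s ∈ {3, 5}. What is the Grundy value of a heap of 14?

2

Build the Grundy sequence with g(k) = mex{g(k−s) : s ∈ {3, 5}, s ≤ k}:
g(0) = mex{} = 0
g(1) = mex{} = 0
g(2) = mex{} = 0
g(3) = mex{0} = 1
g(4) = mex{0} = 1
g(5) = mex{0} = 1
g(6) = mex{0,1} = 2
g(7) = mex{0,1} = 2
g(8) = mex{1} = 0
g(9) = mex{1,2} = 0
g(10) = mex{1,2} = 0
g(11) = mex{0,2} = 1
g(12) = mex{0,2} = 1
g(13) = mex{0} = 1
g(14) = mex{0,1} = 2
So g(14) = 2.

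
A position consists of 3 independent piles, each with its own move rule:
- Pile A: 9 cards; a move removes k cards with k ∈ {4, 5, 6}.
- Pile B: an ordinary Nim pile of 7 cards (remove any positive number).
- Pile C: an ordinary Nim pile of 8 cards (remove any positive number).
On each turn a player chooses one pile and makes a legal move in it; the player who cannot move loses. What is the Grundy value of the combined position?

13

Build the Grundy sequence for pile A with g(k) = mex{g(k−s) : s ∈ {4, 5, 6}, s ≤ k}:
k:     0  1  2  3  4  5  6  7  8  9
g(k):  0  0  0  0  1  1  1  1  2  2
So g(9) = 2.
Pile B is a plain Nim pile of size 7, so its Grundy value is 7.
Pile C is a plain Nim pile of size 8, so its Grundy value is 8.
The value of a disjunctive sum is the nim-sum of the parts.
Combined value = 2 XOR 7 XOR 8 = 13.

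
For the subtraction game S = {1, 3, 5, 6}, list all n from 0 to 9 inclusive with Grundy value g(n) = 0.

0, 2, 4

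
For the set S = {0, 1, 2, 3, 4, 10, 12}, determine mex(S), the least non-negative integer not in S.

The values 0, 1, 2, 3, 4 are all present; 5 is the first non-negative integer missing from the set.

5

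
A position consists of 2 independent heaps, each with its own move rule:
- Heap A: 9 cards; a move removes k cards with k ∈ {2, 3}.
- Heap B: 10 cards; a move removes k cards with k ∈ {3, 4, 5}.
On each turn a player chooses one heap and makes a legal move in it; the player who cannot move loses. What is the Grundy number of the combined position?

2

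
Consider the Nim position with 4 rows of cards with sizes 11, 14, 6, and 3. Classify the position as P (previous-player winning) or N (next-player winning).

P-position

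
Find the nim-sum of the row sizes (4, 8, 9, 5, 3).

3

Compute the nim-sum pairwise:
4 ⊕ 8 = 12
12 ⊕ 9 = 5
5 ⊕ 5 = 0
0 ⊕ 3 = 3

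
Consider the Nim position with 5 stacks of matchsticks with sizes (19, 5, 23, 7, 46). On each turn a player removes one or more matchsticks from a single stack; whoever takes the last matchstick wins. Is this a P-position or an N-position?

Write each in binary and XOR column by column:
  010011  (19)
  000101  (5)
  010111  (23)
  000111  (7)
  101110  (46)
  ------
  101000  (40)
The nim-sum is 40 ≠ 0, so this is an N-position: the player to move can win.

N-position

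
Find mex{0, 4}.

0 is in the set but 1 is not, so the mex is 1.

1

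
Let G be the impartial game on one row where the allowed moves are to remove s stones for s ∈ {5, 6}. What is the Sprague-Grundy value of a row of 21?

2

Grundy values for subtraction set {5, 6}:
k:     0  1  2  3  4  5  6  7  8  9 10 11 12 13 14 15 16 17 18 19 20 21
g(k):  0  0  0  0  0  1  1  1  1  1  2  0  0  0  0  0  1  1  1  1  1  2
So g(21) = 2.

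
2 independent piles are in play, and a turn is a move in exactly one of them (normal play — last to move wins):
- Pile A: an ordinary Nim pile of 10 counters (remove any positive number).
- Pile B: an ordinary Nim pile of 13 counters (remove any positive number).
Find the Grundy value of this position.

Pile A is a plain Nim pile of size 10, so its Grundy value is 10.
Pile B is a plain Nim pile of size 13, so its Grundy value is 13.
The value of a disjunctive sum is the nim-sum of the parts.
Combined value = 10 ⊕ 13 = 7.

7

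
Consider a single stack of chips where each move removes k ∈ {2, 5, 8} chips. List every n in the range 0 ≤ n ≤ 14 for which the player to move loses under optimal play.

Compute g(0), g(1), … for moves {2, 5, 8}:
g(0) = mex{} = 0
g(1) = mex{} = 0
g(2) = mex{0} = 1
g(3) = mex{0} = 1
g(4) = mex{1} = 0
g(5) = mex{0,1} = 2
g(6) = mex{0} = 1
g(7) = mex{1,2} = 0
g(8) = mex{0,1} = 2
g(9) = mex{0} = 1
g(10) = mex{1,2} = 0
g(11) = mex{1} = 0
g(12) = mex{0} = 1
g(13) = mex{0,2} = 1
g(14) = mex{1} = 0
The P-positions (g = 0) in 0..14 are 0, 1, 4, 7, 10, 11, 14.

0, 1, 4, 7, 10, 11, 14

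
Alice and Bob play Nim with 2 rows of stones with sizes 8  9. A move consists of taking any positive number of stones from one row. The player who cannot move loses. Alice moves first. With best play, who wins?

Alice wins

Compute the nim-sum pairwise:
8 ^ 9 = 1
The nim-sum is 1 ≠ 0, so this is an N-position: the player to move can win; Alice has a winning move.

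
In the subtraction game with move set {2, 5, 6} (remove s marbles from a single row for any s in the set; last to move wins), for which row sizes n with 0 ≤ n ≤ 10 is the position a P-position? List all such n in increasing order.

0, 1, 4, 8

Compute g(0), g(1), … for moves {2, 5, 6}:
k:     0  1  2  3  4  5  6  7  8  9 10
g(k):  0  0  1  1  0  2  1  3  0  2  1
The P-positions (g = 0) in 0..10 are 0, 1, 4, 8.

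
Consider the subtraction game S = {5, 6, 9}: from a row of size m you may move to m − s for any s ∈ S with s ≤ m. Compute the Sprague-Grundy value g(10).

2

Compute g(0), g(1), … for moves {5, 6, 9}:
g(0) = mex{} = 0
g(1) = mex{} = 0
g(2) = mex{} = 0
g(3) = mex{} = 0
g(4) = mex{} = 0
g(5) = mex{0} = 1
g(6) = mex{0} = 1
g(7) = mex{0} = 1
g(8) = mex{0} = 1
g(9) = mex{0} = 1
g(10) = mex{0,1} = 2
So g(10) = 2.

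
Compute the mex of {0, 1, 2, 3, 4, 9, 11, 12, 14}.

The values 0, 1, 2, 3, 4 are all present; 5 is the first non-negative integer missing from the set.

5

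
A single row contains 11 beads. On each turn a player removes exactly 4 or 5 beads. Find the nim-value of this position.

Compute g(0), g(1), … for moves {4, 5}:
k:     0  1  2  3  4  5  6  7  8  9 10 11
g(k):  0  0  0  0  1  1  1  1  2  0  0  0
So g(11) = 0.

0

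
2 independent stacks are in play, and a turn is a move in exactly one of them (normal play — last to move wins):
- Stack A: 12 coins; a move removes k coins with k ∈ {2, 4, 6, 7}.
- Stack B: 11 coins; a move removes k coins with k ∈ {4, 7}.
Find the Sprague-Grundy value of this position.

1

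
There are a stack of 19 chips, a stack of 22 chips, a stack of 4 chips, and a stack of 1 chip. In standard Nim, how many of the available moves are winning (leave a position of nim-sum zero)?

In binary:
  10011  (19)
  10110  (22)
  00100  (4)
  00001  (1)
  -----
  00000  (0)
The nim-sum is already 0, so every move leaves a nonzero nim-sum — there are no winning moves.

0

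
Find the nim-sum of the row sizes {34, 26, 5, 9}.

52

In binary:
  100010  (34)
  011010  (26)
  000101  (5)
  001001  (9)
  ------
  110100  (52)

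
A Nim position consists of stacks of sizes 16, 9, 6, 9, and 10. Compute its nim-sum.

28

Nim-sum: 16 ^ 9 ^ 6 ^ 9 ^ 10 = 28.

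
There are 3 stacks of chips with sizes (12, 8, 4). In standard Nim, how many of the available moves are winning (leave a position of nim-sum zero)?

Nim-sum: 12 ⊕ 8 ⊕ 4 = 0.
The nim-sum is already 0, so every move leaves a nonzero nim-sum — there are no winning moves.

0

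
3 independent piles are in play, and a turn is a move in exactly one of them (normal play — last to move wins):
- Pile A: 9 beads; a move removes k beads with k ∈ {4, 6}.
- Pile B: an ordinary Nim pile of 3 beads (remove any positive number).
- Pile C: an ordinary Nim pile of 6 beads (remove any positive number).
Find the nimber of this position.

Build the Grundy sequence for pile A with g(k) = mex{g(k−s) : s ∈ {4, 6}, s ≤ k}:
k:     0  1  2  3  4  5  6  7  8  9
g(k):  0  0  0  0  1  1  1  1  2  2
So g(9) = 2.
Pile B is a plain Nim pile of size 3, so its Grundy value is 3.
Pile C is a plain Nim pile of size 6, so its Grundy value is 6.
By the Sprague-Grundy theorem, the Grundy value of a sum of independent games is the XOR of the component values.
Combined value = 2 ⊕ 3 ⊕ 6 = 7.

7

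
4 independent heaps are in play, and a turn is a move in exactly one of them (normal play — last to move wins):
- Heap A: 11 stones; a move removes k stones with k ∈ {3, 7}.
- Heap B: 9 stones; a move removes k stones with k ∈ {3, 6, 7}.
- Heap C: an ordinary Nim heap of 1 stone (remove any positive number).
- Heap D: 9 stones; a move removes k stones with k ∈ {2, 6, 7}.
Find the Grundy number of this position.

2

Build the Grundy sequence for heap A with g(k) = mex{g(k−s) : s ∈ {3, 7}, s ≤ k}:
k:     0  1  2  3  4  5  6  7  8  9 10 11
g(k):  0  0  0  1  1  1  0  2  2  1  0  0
So g(11) = 0.
For heap B, compute g(0), g(1), … with moves {3, 6, 7}:
k:     0  1  2  3  4  5  6  7  8  9
g(k):  0  0  0  1  1  1  2  2  2  3
So g(9) = 3.
Heap C is a plain Nim heap of size 1, so its Grundy value is 1.
Build the Grundy sequence for heap D with g(k) = mex{g(k−s) : s ∈ {2, 6, 7}, s ≤ k}:
k:     0  1  2  3  4  5  6  7  8  9
g(k):  0  0  1  1  0  0  1  1  2  0
So g(9) = 0.
By the Sprague-Grundy theorem, the Grundy value of a sum of independent games is the XOR of the component values.
Combined value = 0 ⊕ 3 ⊕ 1 ⊕ 0 = 2.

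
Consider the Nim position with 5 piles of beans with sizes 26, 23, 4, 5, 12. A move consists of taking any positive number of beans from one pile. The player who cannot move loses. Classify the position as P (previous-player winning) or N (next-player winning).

P-position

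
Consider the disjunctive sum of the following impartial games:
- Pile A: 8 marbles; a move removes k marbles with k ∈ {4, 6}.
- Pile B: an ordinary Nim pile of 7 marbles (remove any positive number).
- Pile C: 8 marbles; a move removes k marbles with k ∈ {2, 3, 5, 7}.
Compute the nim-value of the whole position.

1

Grundy values for pile A (subtraction set {4, 6}):
k:     0  1  2  3  4  5  6  7  8
g(k):  0  0  0  0  1  1  1  1  2
So g(8) = 2.
Pile B is a plain Nim pile of size 7, so its Grundy value is 7.
For pile C, compute g(0), g(1), … with moves {2, 3, 5, 7}:
k:     0  1  2  3  4  5  6  7  8
g(k):  0  0  1  1  2  2  3  3  4
So g(8) = 4.
By the Sprague-Grundy theorem, the Grundy value of a sum of independent games is the XOR of the component values.
Combined value = 2 ⊕ 7 ⊕ 4 = 1.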